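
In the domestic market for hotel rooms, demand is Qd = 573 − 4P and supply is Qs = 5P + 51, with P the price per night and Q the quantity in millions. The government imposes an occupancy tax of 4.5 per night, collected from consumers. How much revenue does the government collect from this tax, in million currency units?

Without the tax, 573 − 4P = 5P + 51 gives 9P = 522, so P* = 58 and Q* = 341.
With the tax collected from consumers, demand (in seller-price terms) shifts: Qd = 573 − 4(P + 4.5).
Solving gives Q = 331 with consumers paying 60.5 and producers receiving 56 (the 4.5 wedge).
Revenue = t · Q = 4.5 · 331 = 1489.5.

Tax revenue = 1489.5 million.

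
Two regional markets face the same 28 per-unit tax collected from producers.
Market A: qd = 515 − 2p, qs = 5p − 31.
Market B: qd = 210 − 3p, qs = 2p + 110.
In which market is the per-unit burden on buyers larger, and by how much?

Market A, by 8.8.

Market A: pre-tax p* = 78, q* = 359; post-tax q = 319; per-unit burden on buyers = 20.
Market B: pre-tax p* = 20, q* = 150; post-tax q = 116.4; per-unit burden on buyers = 11.2.
Difference: 20 vs 11.2 → market A is larger by 8.8.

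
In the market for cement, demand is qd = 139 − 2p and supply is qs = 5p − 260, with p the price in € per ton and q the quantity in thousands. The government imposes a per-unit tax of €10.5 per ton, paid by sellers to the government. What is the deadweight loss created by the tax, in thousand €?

Deadweight loss = €78.75 thousand.

Before the tax: set 139 − 2p = 5p − 260 → p* = €57, q* = 25.
With the tax collected from sellers, supply shifts: qs = 5(p − 10.5) − 260.
Solving gives q = 10 with buyers paying €64.5 and sellers receiving €54 (the €10.5 wedge).
Quantity falls by |ΔQ| = |25 − 10| = 15.
DWL = ½ · t · |ΔQ| = ½ · 10.5 · 15 = €78.75.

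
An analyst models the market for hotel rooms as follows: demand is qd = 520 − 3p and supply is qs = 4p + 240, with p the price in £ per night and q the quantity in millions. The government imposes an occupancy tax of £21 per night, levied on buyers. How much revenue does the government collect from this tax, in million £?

Tax revenue = £7644 million.

Before the tax: set 520 − 3p = 4p + 240 → p* = £40, q* = 400.
With the tax collected from buyers, demand (in seller-price terms) shifts: qd = 520 − 3(p + 21).
New equilibrium: buyers pay £52, producers receive £31, q = 364. (Wedge: pb − ps = 21.)
Revenue = t · Q = 21 · 364 = £7644.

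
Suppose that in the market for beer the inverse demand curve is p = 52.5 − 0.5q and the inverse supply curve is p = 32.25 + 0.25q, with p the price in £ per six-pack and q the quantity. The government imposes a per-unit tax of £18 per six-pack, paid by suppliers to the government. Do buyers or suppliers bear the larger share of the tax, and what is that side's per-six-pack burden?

Buyers bear the larger share: £12 per six-pack.

Rewrite in direct form: qd = 105 − 2p and qs = 4p − 129.
Without the tax, 105 − 2p = 4p − 129 gives 6p = 234, so p* = £39 and q* = 27.
With the tax collected from suppliers, supply shifts: qs = 4(p − 18) − 129.
New equilibrium: buyers pay £51, suppliers receive £33, q = 3. (Wedge: pb − ps = 18.)
Per-six-pack burden: buyers £12, suppliers £6.
Buyers take the larger share because demand is less price-elastic here (demand slope 2 vs supply slope 4).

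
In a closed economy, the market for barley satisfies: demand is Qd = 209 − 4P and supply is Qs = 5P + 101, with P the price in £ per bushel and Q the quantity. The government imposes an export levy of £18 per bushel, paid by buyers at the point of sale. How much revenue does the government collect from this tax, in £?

Before the tax: set 209 − 4P = 5P + 101 → P* = £12, Q* = 161.
With the tax collected from buyers, demand (in seller-price terms) shifts: Qd = 209 − 4(P + 18).
Solving gives Q = 121 with buyers paying £22 and sellers receiving £4 (the £18 wedge).
Revenue = t · Q = 18 · 121 = £2178.

Tax revenue = £2178.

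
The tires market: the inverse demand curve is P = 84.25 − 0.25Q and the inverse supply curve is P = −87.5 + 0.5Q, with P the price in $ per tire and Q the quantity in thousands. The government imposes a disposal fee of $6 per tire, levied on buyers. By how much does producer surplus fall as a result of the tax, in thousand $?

Producer surplus falls by $900 thousand.

Rewrite in direct form: Qd = 337 − 4P and Qs = 2P + 175.
Before the tax: set 337 − 4P = 2P + 175 → P* = $27, Q* = 229.
With the tax collected from buyers, demand (in seller-price terms) shifts: Qd = 337 − 4(P + 6).
New equilibrium: buyers pay $29, suppliers receive $23, Q = 221. (Wedge: Pb − Ps = 6.)
ΔPS is the trapezoid between Q = 221 and Q = 229 of height $4: ½ · (229 + 221) · 4 = $900.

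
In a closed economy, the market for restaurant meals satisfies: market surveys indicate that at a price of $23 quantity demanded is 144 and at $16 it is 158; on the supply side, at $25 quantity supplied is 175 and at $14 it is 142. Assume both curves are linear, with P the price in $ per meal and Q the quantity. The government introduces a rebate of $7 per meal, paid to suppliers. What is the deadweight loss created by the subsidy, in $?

Deadweight loss = $29.4.

Demand slope: (158 − 144)/(16 − 23) = -2, so Qd = 190 − 2P.
Supply slope: (142 − 175)/(14 − 25) = 3, so Qs = 3P + 100.
Before the subsidy: set 190 − 2P = 3P + 100 → P* = $18, Q* = 154.
With a per-unit subsidy paid to suppliers, each receives P + 7 per unit sold, so supply becomes Qs = 3(P + 7) + 100.
New equilibrium: consumers pay $13.8, suppliers receive $20.8, Q = 162.4. (Wedge: Pb − Ps = −7.)
Quantity rises by |ΔQ| = |154 − 162.4| = 8.4.
DWL = ½ · t · |ΔQ| = ½ · 7 · 8.4 = $29.4.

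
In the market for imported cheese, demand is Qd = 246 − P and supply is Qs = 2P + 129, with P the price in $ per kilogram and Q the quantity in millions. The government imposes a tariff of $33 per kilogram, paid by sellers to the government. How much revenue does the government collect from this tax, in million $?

Before the tax: set 246 − P = 2P + 129 → P* = $39, Q* = 207.
With the tax collected from sellers, supply shifts: Qs = 2(P − 33) + 129.
New equilibrium: buyers pay $61, sellers receive $28, Q = 185. (Wedge: Pb − Ps = 33.)
Revenue = t · Q = 33 · 185 = $6105.

Tax revenue = $6105 million.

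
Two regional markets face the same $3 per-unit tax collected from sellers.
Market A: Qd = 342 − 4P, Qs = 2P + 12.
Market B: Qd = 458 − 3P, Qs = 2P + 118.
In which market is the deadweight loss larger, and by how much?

Market A: pre-tax P* = $55, Q* = 122; post-tax Q = 118; deadweight loss = $6.
Market B: pre-tax P* = $68, Q* = 254; post-tax Q = 250.4; deadweight loss = $5.4.
Difference: $6 vs $5.4 → market A is larger by $0.6.

Market A, by $0.6.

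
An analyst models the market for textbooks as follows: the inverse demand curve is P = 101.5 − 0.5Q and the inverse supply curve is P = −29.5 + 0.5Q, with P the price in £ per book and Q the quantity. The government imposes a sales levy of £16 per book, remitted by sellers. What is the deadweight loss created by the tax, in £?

Inverting to Q(P) form: Qd = 203 − 2P; Qs = 2P + 59.
Before the tax: set 203 − 2P = 2P + 59 → P* = £36, Q* = 131.
With the tax collected from sellers, supply shifts: Qs = 2(P − 16) + 59.
Solving gives Q = 115 with buyers paying £44 and sellers receiving £28 (the £16 wedge).
Quantity falls by |ΔQ| = |131 − 115| = 16.
DWL = ½ · t · |ΔQ| = ½ · 16 · 16 = £128.

Deadweight loss = £128.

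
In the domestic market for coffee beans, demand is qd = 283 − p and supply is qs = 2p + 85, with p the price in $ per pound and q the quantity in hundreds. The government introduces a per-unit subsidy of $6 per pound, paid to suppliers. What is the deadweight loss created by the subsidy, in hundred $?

Deadweight loss = $12 hundred.

Without the subsidy, 283 − p = 2p + 85 gives 3p = 198, so p* = $66 and q* = 217.
With a per-unit subsidy paid to suppliers, each receives p + 6 per unit sold, so supply becomes qs = 2(p + 6) + 85.
Solving gives q = 221 with buyers paying $62 and suppliers receiving $68 (the $6 wedge).
Quantity rises by |ΔQ| = |217 − 221| = 4.
DWL = ½ · t · |ΔQ| = ½ · 6 · 4 = $12.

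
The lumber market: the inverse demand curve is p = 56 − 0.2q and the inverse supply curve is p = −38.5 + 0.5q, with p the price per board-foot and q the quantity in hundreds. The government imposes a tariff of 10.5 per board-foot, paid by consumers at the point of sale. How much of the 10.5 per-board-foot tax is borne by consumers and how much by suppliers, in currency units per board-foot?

Rewrite in direct form: qd = 280 − 5p and qs = 2p + 77.
Before the tax: set 280 − 5p = 2p + 77 → p* = 29, q* = 135.
With the tax collected from consumers, demand (in seller-price terms) shifts: qd = 280 − 5(p + 10.5).
Solving gives q = 120 with consumers paying 32 and suppliers receiving 21.5 (the 10.5 wedge).
Burden on consumers: 3; on suppliers: 7.5. (They sum to 10.5.)

Consumers bear 3 per board-foot; suppliers bear 7.5 per board-foot.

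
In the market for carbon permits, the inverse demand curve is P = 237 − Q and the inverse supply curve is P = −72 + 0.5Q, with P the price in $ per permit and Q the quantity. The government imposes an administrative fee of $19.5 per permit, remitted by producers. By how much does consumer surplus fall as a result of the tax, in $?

Consumer surplus falls by $2593.5.

Rewrite in direct form: Qd = 237 − P and Qs = 2P + 144.
Without the tax, 237 − P = 2P + 144 gives 3P = 93, so P* = $31 and Q* = 206.
With the tax collected from producers, supply shifts: Qs = 2(P − 19.5) + 144.
Solving gives Q = 193 with consumers paying $44 and producers receiving $24.5 (the $19.5 wedge).
ΔCS is the trapezoid between Q = 193 and Q = 206 of height $13: ½ · (206 + 193) · 13 = $2593.5.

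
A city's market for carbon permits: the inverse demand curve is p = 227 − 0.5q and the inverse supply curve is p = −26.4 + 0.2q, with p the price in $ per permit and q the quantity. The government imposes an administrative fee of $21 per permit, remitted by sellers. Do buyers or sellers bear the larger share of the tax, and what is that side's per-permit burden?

Rewrite in direct form: qd = 454 − 2p and qs = 5p + 132.
Without the tax, 454 − 2p = 5p + 132 gives 7p = 322, so p* = $46 and q* = 362.
With the tax collected from sellers, supply shifts: qs = 5(p − 21) + 132.
New equilibrium: buyers pay $61, sellers receive $40, q = 332. (Wedge: pb − ps = 21.)
Per-permit burden: buyers $15, sellers $6.
Buyers take the larger share because demand is less price-elastic here (demand slope 2 vs supply slope 5).
The less price-elastic side of the market bears the larger share of a per-unit tax.

Buyers bear the larger share: $15 per permit.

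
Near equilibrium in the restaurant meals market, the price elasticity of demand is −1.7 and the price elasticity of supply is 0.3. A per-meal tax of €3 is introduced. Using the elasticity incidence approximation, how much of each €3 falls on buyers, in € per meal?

Buyers bear ≈ €0.45 per meal.

Incidence ratio: buyers' share ≈ εs / (εs + |εd|) = 0.3 / (0.3 + 1.7) = 0.15.
So buyers bear ≈ 0.15 × €3 = €0.45; sellers bear €2.55.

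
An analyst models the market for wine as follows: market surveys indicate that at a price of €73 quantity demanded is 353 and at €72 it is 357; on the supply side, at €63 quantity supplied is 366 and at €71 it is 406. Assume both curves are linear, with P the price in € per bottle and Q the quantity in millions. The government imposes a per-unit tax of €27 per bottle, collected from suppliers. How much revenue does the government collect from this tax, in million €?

Demand slope: (357 − 353)/(72 − 73) = -4, so Qd = 645 − 4P.
Supply slope: (406 − 366)/(71 − 63) = 5, so Qs = 5P + 51.
Before the tax: set 645 − 4P = 5P + 51 → P* = €66, Q* = 381.
With the tax collected from suppliers, supply shifts: Qs = 5(P − 27) + 51.
New equilibrium: buyers pay €81, suppliers receive €54, Q = 321. (Wedge: Pb − Ps = 27.)
Revenue = t · Q = 27 · 321 = €8667.

Tax revenue = €8667 million.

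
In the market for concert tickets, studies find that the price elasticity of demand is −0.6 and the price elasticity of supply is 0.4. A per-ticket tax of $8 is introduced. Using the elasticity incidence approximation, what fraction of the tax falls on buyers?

Incidence ratio: buyers' share ≈ εs / (εs + |εd|) = 0.4 / (0.4 + 0.6) = 0.4.
Supply is the less elastic side, so buyers bear the smaller share.

Buyers' share ≈ 0.4.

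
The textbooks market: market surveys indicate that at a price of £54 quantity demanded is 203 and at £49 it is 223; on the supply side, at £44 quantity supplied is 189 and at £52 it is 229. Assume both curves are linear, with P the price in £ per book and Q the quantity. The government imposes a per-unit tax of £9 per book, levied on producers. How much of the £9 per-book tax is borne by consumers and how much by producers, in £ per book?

Demand slope: (223 − 203)/(49 − 54) = -4, so Qd = 419 − 4P.
Supply slope: (229 − 189)/(52 − 44) = 5, so Qs = 5P − 31.
Without the tax, 419 − 4P = 5P − 31 gives 9P = 450, so P* = £50 and Q* = 219.
With the tax collected from producers, supply shifts: Qs = 5(P − 9) − 31.
Solving gives Q = 199 with consumers paying £55 and producers receiving £46 (the £9 wedge).
Burden on consumers: £5; on producers: £4. (They sum to £9.)
The less price-elastic side of the market bears the larger share of a per-unit tax.

Consumers bear £5 per book; producers bear £4 per book.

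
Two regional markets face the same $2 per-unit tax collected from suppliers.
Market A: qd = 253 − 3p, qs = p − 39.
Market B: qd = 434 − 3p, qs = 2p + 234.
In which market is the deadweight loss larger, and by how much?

Market B, by $0.9.

Market A: pre-tax p* = $73, q* = 34; post-tax q = 32.5; deadweight loss = $1.5.
Market B: pre-tax p* = $40, q* = 314; post-tax q = 311.6; deadweight loss = $2.4.
Difference: $1.5 vs $2.4 → market B is larger by $0.9.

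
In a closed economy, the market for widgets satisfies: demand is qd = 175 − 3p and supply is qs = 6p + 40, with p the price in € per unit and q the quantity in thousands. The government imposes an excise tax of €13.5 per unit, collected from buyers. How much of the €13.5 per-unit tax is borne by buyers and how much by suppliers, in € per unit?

Before the tax: set 175 − 3p = 6p + 40 → p* = €15, q* = 130.
With the tax collected from buyers, demand (in seller-price terms) shifts: qd = 175 − 3(p + 13.5).
New equilibrium: buyers pay €24, suppliers receive €10.5, q = 103. (Wedge: pb − ps = 13.5.)
Burden on buyers: €9; on suppliers: €4.5. (They sum to €13.5.)

Buyers bear €9 per unit; suppliers bear €4.5 per unit.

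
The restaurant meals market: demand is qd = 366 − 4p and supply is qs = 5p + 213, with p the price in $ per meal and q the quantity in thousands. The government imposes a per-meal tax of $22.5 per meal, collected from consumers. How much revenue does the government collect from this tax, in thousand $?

Before the tax: set 366 − 4p = 5p + 213 → p* = $17, q* = 298.
With the tax collected from consumers, demand (in seller-price terms) shifts: qd = 366 − 4(p + 22.5).
New equilibrium: consumers pay $29.5, producers receive $7, q = 248. (Wedge: pb − ps = 22.5.)
Revenue = t · Q = 22.5 · 248 = $5580.

Tax revenue = $5580 thousand.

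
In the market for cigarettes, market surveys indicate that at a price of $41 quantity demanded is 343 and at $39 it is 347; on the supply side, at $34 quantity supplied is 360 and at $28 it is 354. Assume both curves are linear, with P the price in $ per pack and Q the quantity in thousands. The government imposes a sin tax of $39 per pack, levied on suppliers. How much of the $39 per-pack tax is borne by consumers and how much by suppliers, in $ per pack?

Demand slope: (347 − 343)/(39 − 41) = -2, so Qd = 425 − 2P.
Supply slope: (354 − 360)/(28 − 34) = 1, so Qs = P + 326.
Without the tax, 425 − 2P = P + 326 gives 3P = 99, so P* = $33 and Q* = 359.
With the tax collected from suppliers, supply shifts: Qs = (P − 39) + 326.
New equilibrium: consumers pay $46, suppliers receive $7, Q = 333. (Wedge: Pb − Ps = 39.)
Burden on consumers: $13; on suppliers: $26. (They sum to $39.)
The less price-elastic side of the market bears the larger share of a per-unit tax.

Consumers bear $13 per pack; suppliers bear $26 per pack.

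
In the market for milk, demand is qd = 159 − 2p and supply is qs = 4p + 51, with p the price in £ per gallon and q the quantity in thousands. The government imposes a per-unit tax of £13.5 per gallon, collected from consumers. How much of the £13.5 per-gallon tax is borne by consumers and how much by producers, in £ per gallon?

Consumers bear £9 per gallon; producers bear £4.5 per gallon.

Without the tax, 159 − 2p = 4p + 51 gives 6p = 108, so p* = £18 and q* = 123.
With the tax collected from consumers, demand (in seller-price terms) shifts: qd = 159 − 2(p + 13.5).
Solving gives q = 105 with consumers paying £27 and producers receiving £13.5 (the £13.5 wedge).
Burden on consumers: £9; on producers: £4.5. (They sum to £13.5.)
The less price-elastic side of the market bears the larger share of a per-unit tax.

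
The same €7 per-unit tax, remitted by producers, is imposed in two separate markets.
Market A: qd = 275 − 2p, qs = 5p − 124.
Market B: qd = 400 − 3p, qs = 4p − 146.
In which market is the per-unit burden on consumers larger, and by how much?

Market A, by €1.

Market A: pre-tax p* = €57, q* = 161; post-tax q = 151; per-unit burden on consumers = €5.
Market B: pre-tax p* = €78, q* = 166; post-tax q = 154; per-unit burden on consumers = €4.
Difference: €5 vs €4 → market A is larger by €1.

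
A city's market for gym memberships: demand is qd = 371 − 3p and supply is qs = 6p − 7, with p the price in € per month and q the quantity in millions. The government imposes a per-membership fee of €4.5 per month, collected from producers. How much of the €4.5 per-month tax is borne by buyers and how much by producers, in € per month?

Without the tax, 371 − 3p = 6p − 7 gives 9p = 378, so p* = €42 and q* = 245.
With the tax collected from producers, supply shifts: qs = 6(p − 4.5) − 7.
New equilibrium: buyers pay €45, producers receive €40.5, q = 236. (Wedge: pb − ps = 4.5.)
Burden on buyers: €3; on producers: €1.5. (They sum to €4.5.)

Buyers bear €3 per month; producers bear €1.5 per month.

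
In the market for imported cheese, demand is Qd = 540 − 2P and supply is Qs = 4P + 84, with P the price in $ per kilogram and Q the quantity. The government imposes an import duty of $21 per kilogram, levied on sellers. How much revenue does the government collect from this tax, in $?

Before the tax: set 540 − 2P = 4P + 84 → P* = $76, Q* = 388.
With the tax collected from sellers, supply shifts: Qs = 4(P − 21) + 84.
Solving gives Q = 360 with buyers paying $90 and sellers receiving $69 (the $21 wedge).
Revenue = t · Q = 21 · 360 = $7560.

Tax revenue = $7560.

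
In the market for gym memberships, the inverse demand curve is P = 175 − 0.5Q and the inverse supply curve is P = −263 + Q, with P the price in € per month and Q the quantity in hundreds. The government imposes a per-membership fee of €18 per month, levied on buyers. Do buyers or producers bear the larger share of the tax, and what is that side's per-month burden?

Rewrite in direct form: Qd = 350 − 2P and Qs = P + 263.
Without the tax, 350 − 2P = P + 263 gives 3P = 87, so P* = €29 and Q* = 292.
With the tax collected from buyers, demand (in seller-price terms) shifts: Qd = 350 − 2(P + 18).
Solving gives Q = 280 with buyers paying €35 and producers receiving €17 (the €18 wedge).
Per-month burden: buyers €6, producers €12.
Producers take the larger share because supply is less price-elastic here (demand slope 2 vs supply slope 1).

Producers bear the larger share: €12 per month.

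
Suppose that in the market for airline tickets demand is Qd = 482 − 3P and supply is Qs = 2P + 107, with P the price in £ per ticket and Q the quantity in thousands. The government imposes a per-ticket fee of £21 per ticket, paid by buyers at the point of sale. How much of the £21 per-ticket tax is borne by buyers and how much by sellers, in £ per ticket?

Buyers bear £8.4 per ticket; sellers bear £12.6 per ticket.

Without the tax, 482 − 3P = 2P + 107 gives 5P = 375, so P* = £75 and Q* = 257.
With the tax collected from buyers, demand (in seller-price terms) shifts: Qd = 482 − 3(P + 21).
Solving gives Q = 231.8 with buyers paying £83.4 and sellers receiving £62.4 (the £21 wedge).
Burden on buyers: £8.4; on sellers: £12.6. (They sum to £21.)
The less price-elastic side of the market bears the larger share of a per-unit tax.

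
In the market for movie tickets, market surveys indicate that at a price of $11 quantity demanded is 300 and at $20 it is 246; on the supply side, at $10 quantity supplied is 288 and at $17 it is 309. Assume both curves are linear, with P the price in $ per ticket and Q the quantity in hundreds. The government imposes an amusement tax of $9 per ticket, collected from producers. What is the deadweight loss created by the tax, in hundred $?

Demand slope: (246 − 300)/(20 − 11) = -6, so Qd = 366 − 6P.
Supply slope: (309 − 288)/(17 − 10) = 3, so Qs = 3P + 258.
Without the tax, 366 − 6P = 3P + 258 gives 9P = 108, so P* = $12 and Q* = 294.
With the tax collected from producers, supply shifts: Qs = 3(P − 9) + 258.
New equilibrium: buyers pay $15, producers receive $6, Q = 276. (Wedge: Pb − Ps = 9.)
Quantity falls by |ΔQ| = |294 − 276| = 18.
DWL = ½ · t · |ΔQ| = ½ · 9 · 18 = $81.

Deadweight loss = $81 hundred.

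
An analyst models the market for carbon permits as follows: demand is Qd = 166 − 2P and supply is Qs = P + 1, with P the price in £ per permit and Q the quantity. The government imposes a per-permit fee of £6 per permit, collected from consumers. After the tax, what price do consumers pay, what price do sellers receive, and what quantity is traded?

Consumers pay £57; sellers receive £51; quantity = 52.

Before the tax: set 166 − 2P = P + 1 → P* = £55, Q* = 56.
With the tax collected from consumers, demand (in seller-price terms) shifts: Qd = 166 − 2(P + 6).
New equilibrium: consumers pay £57, sellers receive £51, Q = 52. (Wedge: Pb − Ps = 6.)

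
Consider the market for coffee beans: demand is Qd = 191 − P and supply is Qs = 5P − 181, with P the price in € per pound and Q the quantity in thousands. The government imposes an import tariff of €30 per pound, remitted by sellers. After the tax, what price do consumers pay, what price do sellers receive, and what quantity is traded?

Consumers pay €87; sellers receive €57; quantity = 104.

Without the tax, 191 − P = 5P − 181 gives 6P = 372, so P* = €62 and Q* = 129.
With the tax collected from sellers, supply shifts: Qs = 5(P − 30) − 181.
Solving gives Q = 104 with consumers paying €87 and sellers receiving €57 (the €30 wedge).
The less price-elastic side of the market bears the larger share of a per-unit tax.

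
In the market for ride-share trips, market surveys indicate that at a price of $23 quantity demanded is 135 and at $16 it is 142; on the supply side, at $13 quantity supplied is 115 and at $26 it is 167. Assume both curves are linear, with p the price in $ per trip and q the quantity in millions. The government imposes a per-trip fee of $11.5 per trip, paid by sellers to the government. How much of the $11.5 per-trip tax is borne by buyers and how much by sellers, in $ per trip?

Demand slope: (142 − 135)/(16 − 23) = -1, so qd = 158 − p.
Supply slope: (167 − 115)/(26 − 13) = 4, so qs = 4p + 63.
Without the tax, 158 − p = 4p + 63 gives 5p = 95, so p* = $19 and q* = 139.
With the tax collected from sellers, supply shifts: qs = 4(p − 11.5) + 63.
Solving gives q = 129.8 with buyers paying $28.2 and sellers receiving $16.7 (the $11.5 wedge).
Burden on buyers: $9.2; on sellers: $2.3. (They sum to $11.5.)

Buyers bear $9.2 per trip; sellers bear $2.3 per trip.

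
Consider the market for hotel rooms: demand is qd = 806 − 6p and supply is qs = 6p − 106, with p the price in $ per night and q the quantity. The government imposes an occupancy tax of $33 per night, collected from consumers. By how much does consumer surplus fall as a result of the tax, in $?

Without the tax, 806 − 6p = 6p − 106 gives 12p = 912, so p* = $76 and q* = 350.
With the tax collected from consumers, demand (in seller-price terms) shifts: qd = 806 − 6(p + 33).
New equilibrium: consumers pay $92.5, suppliers receive $59.5, q = 251. (Wedge: pb − ps = 33.)
ΔCS is the trapezoid between Q = 251 and Q = 350 of height $16.5: ½ · (350 + 251) · 16.5 = $4958.25.

Consumer surplus falls by $4958.25.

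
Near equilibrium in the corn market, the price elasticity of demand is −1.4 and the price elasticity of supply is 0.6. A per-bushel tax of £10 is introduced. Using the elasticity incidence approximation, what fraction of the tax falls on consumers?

Incidence ratio: consumers' share ≈ εs / (εs + |εd|) = 0.6 / (0.6 + 1.4) = 0.3.
Supply is the less elastic side, so consumers bear the smaller share.

Consumers' share ≈ 0.3.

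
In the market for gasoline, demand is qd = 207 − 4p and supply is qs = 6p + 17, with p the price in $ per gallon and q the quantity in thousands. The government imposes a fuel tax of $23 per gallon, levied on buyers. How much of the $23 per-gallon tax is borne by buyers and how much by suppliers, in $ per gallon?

Buyers bear $13.8 per gallon; suppliers bear $9.2 per gallon.

Without the tax, 207 − 4p = 6p + 17 gives 10p = 190, so p* = $19 and q* = 131.
With the tax collected from buyers, demand (in seller-price terms) shifts: qd = 207 − 4(p + 23).
Solving gives q = 75.8 with buyers paying $32.8 and suppliers receiving $9.8 (the $23 wedge).
Burden on buyers: $13.8; on suppliers: $9.2. (They sum to $23.)
The less price-elastic side of the market bears the larger share of a per-unit tax.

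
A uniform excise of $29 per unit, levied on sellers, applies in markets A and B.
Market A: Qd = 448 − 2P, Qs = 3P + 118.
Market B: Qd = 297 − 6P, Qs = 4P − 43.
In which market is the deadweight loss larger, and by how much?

Market A: pre-tax P* = $66, Q* = 316; post-tax Q = 281.2; deadweight loss = $504.6.
Market B: pre-tax P* = $34, Q* = 93; post-tax Q = 23.4; deadweight loss = $1009.2.
Difference: $504.6 vs $1009.2 → market B is larger by $504.6.

Market B, by $504.6.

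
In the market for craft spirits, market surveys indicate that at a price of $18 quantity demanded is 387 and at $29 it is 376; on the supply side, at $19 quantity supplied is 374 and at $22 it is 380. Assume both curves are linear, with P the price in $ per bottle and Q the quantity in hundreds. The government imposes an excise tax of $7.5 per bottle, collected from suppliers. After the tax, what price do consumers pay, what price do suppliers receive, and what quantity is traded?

Consumers pay $28; suppliers receive $20.5; quantity = 377.

Demand slope: (376 − 387)/(29 − 18) = -1, so Qd = 405 − P.
Supply slope: (380 − 374)/(22 − 19) = 2, so Qs = 2P + 336.
Without the tax, 405 − P = 2P + 336 gives 3P = 69, so P* = $23 and Q* = 382.
With the tax collected from suppliers, supply shifts: Qs = 2(P − 7.5) + 336.
Solving gives Q = 377 with consumers paying $28 and suppliers receiving $20.5 (the $7.5 wedge).
The less price-elastic side of the market bears the larger share of a per-unit tax.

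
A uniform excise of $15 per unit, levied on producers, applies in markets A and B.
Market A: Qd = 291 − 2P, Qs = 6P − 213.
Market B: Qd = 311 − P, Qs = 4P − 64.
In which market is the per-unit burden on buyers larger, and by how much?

Market A: pre-tax P* = $63, Q* = 165; post-tax Q = 142.5; per-unit burden on buyers = $11.25.
Market B: pre-tax P* = $75, Q* = 236; post-tax Q = 224; per-unit burden on buyers = $12.
Difference: $11.25 vs $12 → market B is larger by $0.75.

Market B, by $0.75.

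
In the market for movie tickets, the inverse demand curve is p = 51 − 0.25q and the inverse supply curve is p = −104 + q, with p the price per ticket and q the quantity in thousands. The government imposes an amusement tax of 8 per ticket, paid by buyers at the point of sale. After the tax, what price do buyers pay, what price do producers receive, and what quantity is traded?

Rewrite in direct form: qd = 204 − 4p and qs = p + 104.
Before the tax: set 204 − 4p = p + 104 → p* = 20, q* = 124.
With the tax collected from buyers, demand (in seller-price terms) shifts: qd = 204 − 4(p + 8).
New equilibrium: buyers pay 21.6, producers receive 13.6, q = 117.6. (Wedge: pb − ps = 8.)

Buyers pay 21.6; producers receive 13.6; quantity = 117.6.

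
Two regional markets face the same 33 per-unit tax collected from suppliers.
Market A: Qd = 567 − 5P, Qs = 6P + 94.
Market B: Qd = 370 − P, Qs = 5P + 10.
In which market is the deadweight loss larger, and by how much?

Market A: pre-tax P* = 43, Q* = 352; post-tax Q = 262; deadweight loss = 1485.
Market B: pre-tax P* = 60, Q* = 310; post-tax Q = 282.5; deadweight loss = 453.75.
Difference: 1485 vs 453.75 → market A is larger by 1031.25.

Market A, by 1031.25.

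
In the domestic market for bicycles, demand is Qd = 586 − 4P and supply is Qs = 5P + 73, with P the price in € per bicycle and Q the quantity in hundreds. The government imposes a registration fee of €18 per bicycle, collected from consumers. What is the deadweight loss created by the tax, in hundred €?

Deadweight loss = €360 hundred.

Without the tax, 586 − 4P = 5P + 73 gives 9P = 513, so P* = €57 and Q* = 358.
With the tax collected from consumers, demand (in seller-price terms) shifts: Qd = 586 − 4(P + 18).
New equilibrium: consumers pay €67, suppliers receive €49, Q = 318. (Wedge: Pb − Ps = 18.)
Quantity falls by |ΔQ| = |358 − 318| = 40.
DWL = ½ · t · |ΔQ| = ½ · 18 · 40 = €360.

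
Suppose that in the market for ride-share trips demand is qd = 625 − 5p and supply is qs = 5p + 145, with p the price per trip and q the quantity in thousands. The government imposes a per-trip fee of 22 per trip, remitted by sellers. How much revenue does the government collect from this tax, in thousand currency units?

Tax revenue = 7260 thousand.

Without the tax, 625 − 5p = 5p + 145 gives 10p = 480, so p* = 48 and q* = 385.
With the tax collected from sellers, supply shifts: qs = 5(p − 22) + 145.
New equilibrium: consumers pay 59, sellers receive 37, q = 330. (Wedge: pb − ps = 22.)
Revenue = t · Q = 22 · 330 = 7260.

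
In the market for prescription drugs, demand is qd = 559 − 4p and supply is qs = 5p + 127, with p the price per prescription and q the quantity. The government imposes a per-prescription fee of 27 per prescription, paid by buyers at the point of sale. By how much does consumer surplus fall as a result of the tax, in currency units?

Without the tax, 559 − 4p = 5p + 127 gives 9p = 432, so p* = 48 and q* = 367.
With the tax collected from buyers, demand (in seller-price terms) shifts: qd = 559 − 4(p + 27).
Solving gives q = 307 with buyers paying 63 and suppliers receiving 36 (the 27 wedge).
ΔCS is the trapezoid between Q = 307 and Q = 367 of height 15: ½ · (367 + 307) · 15 = 5055.

Consumer surplus falls by 5055.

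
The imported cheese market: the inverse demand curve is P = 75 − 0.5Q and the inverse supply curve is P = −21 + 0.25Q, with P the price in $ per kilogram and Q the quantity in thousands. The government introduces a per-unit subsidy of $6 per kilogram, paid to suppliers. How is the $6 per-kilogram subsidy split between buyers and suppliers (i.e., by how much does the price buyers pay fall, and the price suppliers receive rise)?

Rewrite in direct form: Qd = 150 − 2P and Qs = 4P + 84.
Without the subsidy, 150 − 2P = 4P + 84 gives 6P = 66, so P* = $11 and Q* = 128.
With a per-unit subsidy paid to suppliers, each receives P + 6 per unit sold, so supply becomes Qs = 4(P + 6) + 84.
Solving gives Q = 136 with buyers paying $7 and suppliers receiving $13 (the $6 wedge).
Gain to buyers: $4; to suppliers: $2. (They sum to $6.)

Buyers gain $4 per kilogram; suppliers gain $2 per kilogram.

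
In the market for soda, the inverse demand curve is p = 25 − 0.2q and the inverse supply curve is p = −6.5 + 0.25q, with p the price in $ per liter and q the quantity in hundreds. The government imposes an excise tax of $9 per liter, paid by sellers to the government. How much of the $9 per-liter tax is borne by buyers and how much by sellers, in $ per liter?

Buyers bear $4 per liter; sellers bear $5 per liter.

Rewrite in direct form: qd = 125 − 5p and qs = 4p + 26.
Without the tax, 125 − 5p = 4p + 26 gives 9p = 99, so p* = $11 and q* = 70.
With the tax collected from sellers, supply shifts: qs = 4(p − 9) + 26.
New equilibrium: buyers pay $15, sellers receive $6, q = 50. (Wedge: pb − ps = 9.)
Burden on buyers: $4; on sellers: $5. (They sum to $9.)
The less price-elastic side of the market bears the larger share of a per-unit tax.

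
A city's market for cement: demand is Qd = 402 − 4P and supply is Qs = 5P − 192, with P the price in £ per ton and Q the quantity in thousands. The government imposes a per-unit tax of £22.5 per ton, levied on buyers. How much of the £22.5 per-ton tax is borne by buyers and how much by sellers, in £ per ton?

Buyers bear £12.5 per ton; sellers bear £10 per ton.

Without the tax, 402 − 4P = 5P − 192 gives 9P = 594, so P* = £66 and Q* = 138.
With the tax collected from buyers, demand (in seller-price terms) shifts: Qd = 402 − 4(P + 22.5).
New equilibrium: buyers pay £78.5, sellers receive £56, Q = 88. (Wedge: Pb − Ps = 22.5.)
Burden on buyers: £12.5; on sellers: £10. (They sum to £22.5.)
The less price-elastic side of the market bears the larger share of a per-unit tax.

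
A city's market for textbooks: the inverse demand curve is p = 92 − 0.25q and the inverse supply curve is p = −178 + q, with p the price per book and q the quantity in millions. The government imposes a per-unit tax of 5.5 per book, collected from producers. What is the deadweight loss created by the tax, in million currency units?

Deadweight loss = 12.1 million.

Rewrite in direct form: qd = 368 − 4p and qs = p + 178.
Without the tax, 368 − 4p = p + 178 gives 5p = 190, so p* = 38 and q* = 216.
With the tax collected from producers, supply shifts: qs = (p − 5.5) + 178.
New equilibrium: consumers pay 39.1, producers receive 33.6, q = 211.6. (Wedge: pb − ps = 5.5.)
Quantity falls by |ΔQ| = |216 − 211.6| = 4.4.
DWL = ½ · t · |ΔQ| = ½ · 5.5 · 4.4 = 12.1.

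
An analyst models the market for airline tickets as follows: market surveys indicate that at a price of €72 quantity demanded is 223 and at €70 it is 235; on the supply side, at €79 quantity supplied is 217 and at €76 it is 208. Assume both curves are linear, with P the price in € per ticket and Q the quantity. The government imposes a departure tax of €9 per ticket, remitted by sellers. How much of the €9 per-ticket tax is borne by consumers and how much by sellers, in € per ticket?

Consumers bear €3 per ticket; sellers bear €6 per ticket.

Demand slope: (235 − 223)/(70 − 72) = -6, so Qd = 655 − 6P.
Supply slope: (208 − 217)/(76 − 79) = 3, so Qs = 3P − 20.
Without the tax, 655 − 6P = 3P − 20 gives 9P = 675, so P* = €75 and Q* = 205.
With the tax collected from sellers, supply shifts: Qs = 3(P − 9) − 20.
Solving gives Q = 187 with consumers paying €78 and sellers receiving €69 (the €9 wedge).
Burden on consumers: €3; on sellers: €6. (They sum to €9.)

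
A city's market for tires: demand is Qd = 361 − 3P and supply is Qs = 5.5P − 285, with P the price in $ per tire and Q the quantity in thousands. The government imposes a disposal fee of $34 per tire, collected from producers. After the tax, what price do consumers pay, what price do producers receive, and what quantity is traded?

Consumers pay $98; producers receive $64; quantity = 67.

Without the tax, 361 − 3P = 5.5P − 285 gives 8.5P = 646, so P* = $76 and Q* = 133.
With the tax collected from producers, supply shifts: Qs = 5.5(P − 34) − 285.
Solving gives Q = 67 with consumers paying $98 and producers receiving $64 (the $34 wedge).
The less price-elastic side of the market bears the larger share of a per-unit tax.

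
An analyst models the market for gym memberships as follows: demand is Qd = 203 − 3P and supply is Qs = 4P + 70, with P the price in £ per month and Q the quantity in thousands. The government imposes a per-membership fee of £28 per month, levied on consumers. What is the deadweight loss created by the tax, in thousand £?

Deadweight loss = £672 thousand.

Before the tax: set 203 − 3P = 4P + 70 → P* = £19, Q* = 146.
With the tax collected from consumers, demand (in seller-price terms) shifts: Qd = 203 − 3(P + 28).
New equilibrium: consumers pay £35, producers receive £7, Q = 98. (Wedge: Pb − Ps = 28.)
Quantity falls by |ΔQ| = |146 − 98| = 48.
DWL = ½ · t · |ΔQ| = ½ · 28 · 48 = £672.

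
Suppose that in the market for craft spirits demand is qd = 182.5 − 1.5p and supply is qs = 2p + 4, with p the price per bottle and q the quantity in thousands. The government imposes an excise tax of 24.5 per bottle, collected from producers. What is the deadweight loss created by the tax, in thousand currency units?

Deadweight loss = 257.25 thousand.

Before the tax: set 182.5 − 1.5p = 2p + 4 → p* = 51, q* = 106.
With the tax collected from producers, supply shifts: qs = 2(p − 24.5) + 4.
New equilibrium: buyers pay 65, producers receive 40.5, q = 85. (Wedge: pb − ps = 24.5.)
Quantity falls by |ΔQ| = |106 − 85| = 21.
DWL = ½ · t · |ΔQ| = ½ · 24.5 · 21 = 257.25.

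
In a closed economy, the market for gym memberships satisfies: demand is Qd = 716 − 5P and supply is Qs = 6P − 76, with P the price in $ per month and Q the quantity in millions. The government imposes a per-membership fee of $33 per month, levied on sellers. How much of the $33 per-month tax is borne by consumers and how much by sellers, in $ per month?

Before the tax: set 716 − 5P = 6P − 76 → P* = $72, Q* = 356.
With the tax collected from sellers, supply shifts: Qs = 6(P − 33) − 76.
New equilibrium: consumers pay $90, sellers receive $57, Q = 266. (Wedge: Pb − Ps = 33.)
Burden on consumers: $18; on sellers: $15. (They sum to $33.)

Consumers bear $18 per month; sellers bear $15 per month.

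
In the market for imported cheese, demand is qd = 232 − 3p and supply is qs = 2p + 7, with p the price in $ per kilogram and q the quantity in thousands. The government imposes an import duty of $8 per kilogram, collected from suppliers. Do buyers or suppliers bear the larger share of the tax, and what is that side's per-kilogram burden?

Without the tax, 232 − 3p = 2p + 7 gives 5p = 225, so p* = $45 and q* = 97.
With the tax collected from suppliers, supply shifts: qs = 2(p − 8) + 7.
Solving gives q = 87.4 with buyers paying $48.2 and suppliers receiving $40.2 (the $8 wedge).
Per-kilogram burden: buyers $3.2, suppliers $4.8.
Suppliers take the larger share because supply is less price-elastic here (demand slope 3 vs supply slope 2).
The less price-elastic side of the market bears the larger share of a per-unit tax.

Suppliers bear the larger share: $4.8 per kilogram.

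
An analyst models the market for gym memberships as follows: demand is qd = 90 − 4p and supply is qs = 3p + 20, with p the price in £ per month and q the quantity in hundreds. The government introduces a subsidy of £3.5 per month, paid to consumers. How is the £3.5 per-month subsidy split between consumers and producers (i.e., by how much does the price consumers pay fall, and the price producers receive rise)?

Consumers gain £1.5 per month; producers gain £2 per month.

Before the subsidy: set 90 − 4p = 3p + 20 → p* = £10, q* = 50.
With a per-unit subsidy paid to consumers, each effectively pays p − 3.5, so demand becomes qd = 90 − 4(p − 3.5).
Solving gives q = 56 with consumers paying £8.5 and producers receiving £12 (the £3.5 wedge).
Gain to consumers: £1.5; to producers: £2. (They sum to £3.5.)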